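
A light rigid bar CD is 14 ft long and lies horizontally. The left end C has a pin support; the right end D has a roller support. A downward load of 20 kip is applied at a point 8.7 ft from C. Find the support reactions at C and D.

C_x = 0, C_y = 7.571 kip, D_y = 12.43 kip

Moments about C: D_y·14 − 20·8.7 = 0 → D_y = 174/14 = 12.4286 ≈ 12.43 kip.
ΣF_y = 0: C_y + 12.4286 − 20 = 0 → C_y = 7.571 kip.
ΣF_x = 0: no horizontal applied forces, so C_x = 0.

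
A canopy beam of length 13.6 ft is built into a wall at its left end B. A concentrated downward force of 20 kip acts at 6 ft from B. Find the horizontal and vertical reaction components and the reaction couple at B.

B_x = 0, B_y = 20.00 kip, M_B = 120.0 kip·ft

ΣF_x = 0: B_x = 0.
ΣF_y = 0: B_y − 20 = 0 → B_y = 20.00 kip.
ΣM about B: M_B − 20·6 = 0 → M_B = 120.0 kip·ft.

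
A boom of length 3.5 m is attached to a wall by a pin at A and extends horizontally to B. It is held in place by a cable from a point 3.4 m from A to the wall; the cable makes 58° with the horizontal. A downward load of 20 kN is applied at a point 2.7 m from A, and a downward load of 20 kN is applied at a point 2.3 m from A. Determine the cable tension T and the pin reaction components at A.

T = 34.68 kN, A_x = 18.38 kN, A_y = 10.59 kN

ΣM about A: T·sin58°·3.4 − 20·2.7 − 20·2.3 = 0 → T = 100/(3.4·0.848048) = 34.6817 ≈ 34.68 kN.
ΣF_x = 0: A_x − T·cos58° = 0 → A_x = 34.6817 × 0.529919 = 18.38 kN.
ΣF_y = 0: A_y + T·sin58° − 20 − 20 = 0 → A_y = 40 − 34.6817 × 0.848048 = 10.59 kN.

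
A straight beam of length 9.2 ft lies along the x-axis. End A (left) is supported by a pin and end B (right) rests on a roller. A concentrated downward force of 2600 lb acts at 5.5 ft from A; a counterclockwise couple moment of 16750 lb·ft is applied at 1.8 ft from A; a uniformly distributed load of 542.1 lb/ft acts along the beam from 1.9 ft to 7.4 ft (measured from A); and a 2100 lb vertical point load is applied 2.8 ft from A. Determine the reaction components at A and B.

A_x = 0, A_y = 5802 lb, B_y = 1880 lb

Resultant of the distributed load: 542.1 × 5.5 = 2981.55 lb at 4.65 ft from A.
Moments about A: B_y·9.2 − 2600·5.5 + 16750 − (542.1·5.5)·4.65 − 2100·2.8 = 0 → B_y = 17294.2075/9.2 = 1879.81 ≈ 1880 lb.
ΣF_y = 0: A_y + 1879.81 − 2600 − 542.1·5.5 − 2100 = 0 → A_y = 5802 lb.
ΣF_x = 0: no horizontal applied forces, so A_x = 0.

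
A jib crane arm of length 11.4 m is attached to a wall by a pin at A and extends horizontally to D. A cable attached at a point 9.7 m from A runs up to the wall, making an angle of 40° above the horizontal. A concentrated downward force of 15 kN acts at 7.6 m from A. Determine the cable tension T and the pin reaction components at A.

ΣM about A: T·sin40°·9.7 − 15·7.6 = 0 → T = 114/(9.7·0.642788) = 18.2838 ≈ 18.28 kN.
ΣF_x = 0: A_x − T·cos40° = 0 → A_x = 18.2838 × 0.766044 = 14.01 kN.
ΣF_y = 0: A_y + T·sin40° − 15 = 0 → A_y = 15 − 18.2838 × 0.642788 = 3.247 kN.

T = 18.28 kN, A_x = 14.01 kN, A_y = 3.247 kN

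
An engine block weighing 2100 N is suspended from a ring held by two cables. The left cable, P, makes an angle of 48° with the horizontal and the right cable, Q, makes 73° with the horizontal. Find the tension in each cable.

T_P = 716.3 N, T_Q = 1639 N

ΣF_x = 0: −T_P·cos48° + T_Q·cos73° = 0 → T_Q = 2.28863·T_P.
ΣF_y = 0: T_P·sin48° + T_Q·sin73° = 2100.
Substitute: T_P·(0.743145 + 2.28863·0.956305) = 2100 → T_P = 716.29 ≈ 716.3 N.
Then T_Q = 2.28863 × 716.29 = 1639 N.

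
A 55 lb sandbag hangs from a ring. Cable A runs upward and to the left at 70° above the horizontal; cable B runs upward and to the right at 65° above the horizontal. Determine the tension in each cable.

T_A = 32.87 lb, T_B = 26.60 lb

ΣF_x = 0: −T_A·cos70° + T_B·cos65° = 0 → T_B = 0.809289·T_A.
ΣF_y = 0: T_A·sin70° + T_B·sin65° = 55.
Substitute: T_A·(0.939693 + 0.809289·0.906308) = 55 → T_A = 32.872 ≈ 32.87 lb.
Then T_B = 0.809289 × 32.872 = 26.60 lb.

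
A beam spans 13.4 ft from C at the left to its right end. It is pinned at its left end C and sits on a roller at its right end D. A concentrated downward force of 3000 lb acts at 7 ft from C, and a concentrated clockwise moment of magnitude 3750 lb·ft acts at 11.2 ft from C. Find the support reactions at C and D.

C_x = 0, C_y = 1153 lb, D_y = 1847 lb

ΣM about C: D_y·13.4 − 3000·7 − 3750 = 0 → D_y = 24750/13.4 = 1847.01 ≈ 1847 lb.
ΣF_y = 0: C_y + 1847.01 − 3000 = 0 → C_y = 1153 lb.
ΣF_x = 0: no horizontal applied forces, so C_x = 0.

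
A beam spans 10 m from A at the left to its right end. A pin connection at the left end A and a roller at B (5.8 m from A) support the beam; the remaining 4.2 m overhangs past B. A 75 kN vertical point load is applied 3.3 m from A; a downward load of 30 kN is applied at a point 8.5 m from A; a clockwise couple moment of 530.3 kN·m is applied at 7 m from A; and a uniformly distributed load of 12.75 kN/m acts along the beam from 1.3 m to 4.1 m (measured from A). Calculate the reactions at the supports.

Resultant of the distributed load: 12.75 × 2.8 = 35.7 kN at 2.7 m from A.
Moments about A: B_y·5.8 − 75·3.3 − 30·8.5 − 530.3 − (12.75·2.8)·2.7 = 0 → B_y = 1129.19/5.8 = 194.688 ≈ 194.7 kN.
ΣF_y = 0: A_y + 194.688 − 75 − 30 − 12.75·2.8 = 0 → A_y = -53.99 kN.
ΣF_x = 0: no horizontal applied forces, so A_x = 0.

A_x = 0, A_y = -53.99 kN, B_y = 194.7 kN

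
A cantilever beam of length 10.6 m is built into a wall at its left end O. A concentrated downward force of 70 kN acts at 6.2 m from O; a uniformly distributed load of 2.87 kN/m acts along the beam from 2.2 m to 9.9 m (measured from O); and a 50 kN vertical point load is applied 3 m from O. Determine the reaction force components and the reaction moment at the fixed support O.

Resultant of the distributed load: 2.87 × 7.7 = 22.099 kN at 6.05 m from O.
ΣF_x = 0: O_x = 0.
ΣF_y = 0: O_y − 70 − 2.87·7.7 − 50 = 0 → O_y = 142.1 kN.
ΣM about O: M_O − 70·6.2 − (2.87·7.7)·6.05 − 50·3 = 0 → M_O = 717.7 kN·m.

O_x = 0, O_y = 142.1 kN, M_O = 717.7 kN·m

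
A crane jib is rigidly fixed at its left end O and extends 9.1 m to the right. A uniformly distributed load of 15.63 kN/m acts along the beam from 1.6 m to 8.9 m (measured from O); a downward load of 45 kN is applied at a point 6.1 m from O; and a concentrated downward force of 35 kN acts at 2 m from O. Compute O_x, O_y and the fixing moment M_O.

Resultant of the distributed load: 15.63 × 7.3 = 114.099 kN at 5.25 m from O.
ΣF_x = 0: O_x = 0.
ΣF_y = 0: O_y − 15.63·7.3 − 45 − 35 = 0 → O_y = 194.1 kN.
ΣM about O: M_O − (15.63·7.3)·5.25 − 45·6.1 − 35·2 = 0 → M_O = 943.5 kN·m.

O_x = 0, O_y = 194.1 kN, M_O = 943.5 kN·m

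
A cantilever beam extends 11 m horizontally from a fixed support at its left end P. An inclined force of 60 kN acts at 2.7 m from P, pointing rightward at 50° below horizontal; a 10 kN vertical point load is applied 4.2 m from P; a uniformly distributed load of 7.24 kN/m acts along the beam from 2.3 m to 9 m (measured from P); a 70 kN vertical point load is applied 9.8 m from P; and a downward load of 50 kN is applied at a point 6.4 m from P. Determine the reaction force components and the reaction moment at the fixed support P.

Resultant of the distributed load: 7.24 × 6.7 = 48.508 kN at 5.65 m from P.
ΣF_x = 0: P_x + 60·cos50° = 0 → P_x = -38.57 kN.
ΣF_y = 0: P_y − 60·sin50° − 10 − 7.24·6.7 − 70 − 50 = 0 → P_y = 224.5 kN.
ΣM about P: M_P − 60·sin50°·2.7 − 10·4.2 − (7.24·6.7)·5.65 − 70·9.8 − 50·6.4 = 0 → M_P = 1446 kN·m.

P_x = -38.57 kN, P_y = 224.5 kN, M_P = 1446 kN·m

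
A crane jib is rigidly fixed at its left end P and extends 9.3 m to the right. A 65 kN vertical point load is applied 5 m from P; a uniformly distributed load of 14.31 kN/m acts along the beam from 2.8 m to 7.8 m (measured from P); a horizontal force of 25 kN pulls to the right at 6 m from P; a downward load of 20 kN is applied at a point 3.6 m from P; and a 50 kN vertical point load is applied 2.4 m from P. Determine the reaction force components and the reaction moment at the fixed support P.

Resultant of the distributed load: 14.31 × 5 = 71.55 kN at 5.3 m from P.
ΣF_x = 0: P_x + 25 = 0 → P_x = -25.00 kN.
ΣF_y = 0: P_y − 65 − 14.31·5 − 20 − 50 = 0 → P_y = 206.6 kN.
ΣM about P: M_P − 65·5 − (14.31·5)·5.3 − 20·3.6 − 50·2.4 = 0 → M_P = 896.2 kN·m.

P_x = -25.00 kN, P_y = 206.6 kN, M_P = 896.2 kN·m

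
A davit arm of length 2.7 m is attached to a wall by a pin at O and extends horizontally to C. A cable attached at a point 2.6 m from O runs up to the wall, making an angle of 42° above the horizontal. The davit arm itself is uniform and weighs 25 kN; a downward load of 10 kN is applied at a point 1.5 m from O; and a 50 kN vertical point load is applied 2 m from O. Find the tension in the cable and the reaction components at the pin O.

T = 85.50 kN, O_x = 63.54 kN, O_y = 27.79 kN

ΣM about O: T·sin42°·2.6 − 25·1.35 − 10·1.5 − 50·2 = 0 → T = 148.75/(2.6·0.669131) = 85.5013 ≈ 85.50 kN.
ΣF_x = 0: O_x − T·cos42° = 0 → O_x = 85.5013 × 0.743145 = 63.54 kN.
ΣF_y = 0: O_y + T·sin42° − 25 − 10 − 50 = 0 → O_y = 85 − 85.5013 × 0.669131 = 27.79 kN.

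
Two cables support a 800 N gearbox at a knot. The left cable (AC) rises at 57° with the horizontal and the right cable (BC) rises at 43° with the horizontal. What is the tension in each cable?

T_AC = 594.1 N, T_BC = 442.4 N

ΣF_x = 0: −T_AC·cos57° + T_BC·cos43° = 0 → T_BC = 0.7447·T_AC.
ΣF_y = 0: T_AC·sin57° + T_BC·sin43° = 800.
Substitute: T_AC·(0.838671 + 0.7447·0.681998) = 800 → T_AC = 594.109 ≈ 594.1 N.
Then T_BC = 0.7447 × 594.109 = 442.4 N.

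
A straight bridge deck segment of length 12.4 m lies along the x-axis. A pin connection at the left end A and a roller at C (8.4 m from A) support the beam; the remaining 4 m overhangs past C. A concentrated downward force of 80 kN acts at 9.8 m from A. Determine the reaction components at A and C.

A_x = 0, A_y = -13.33 kN, C_y = 93.33 kN

ΣM about A: C_y·8.4 − 80·9.8 = 0 → C_y = 784/8.4 = 93.3333 ≈ 93.33 kN.
ΣF_y = 0: A_y + 93.3333 − 80 = 0 → A_y = -13.33 kN.
ΣF_x = 0: no horizontal applied forces, so A_x = 0.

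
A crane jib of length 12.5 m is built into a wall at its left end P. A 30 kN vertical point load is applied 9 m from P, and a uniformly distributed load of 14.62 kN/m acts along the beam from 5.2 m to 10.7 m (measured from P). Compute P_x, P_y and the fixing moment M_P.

Resultant of the distributed load: 14.62 × 5.5 = 80.41 kN at 7.95 m from P.
ΣF_x = 0: P_x = 0.
ΣF_y = 0: P_y − 30 − 14.62·5.5 = 0 → P_y = 110.4 kN.
ΣM about P: M_P − 30·9 − (14.62·5.5)·7.95 = 0 → M_P = 909.3 kN·m.

P_x = 0, P_y = 110.4 kN, M_P = 909.3 kN·m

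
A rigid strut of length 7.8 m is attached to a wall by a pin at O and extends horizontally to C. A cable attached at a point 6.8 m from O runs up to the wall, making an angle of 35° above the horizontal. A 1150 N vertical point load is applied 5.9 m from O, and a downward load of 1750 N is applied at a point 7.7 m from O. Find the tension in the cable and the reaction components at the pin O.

T = 5194 N, O_x = 4255 N, O_y = -79.41 N

ΣM about O: T·sin35°·6.8 − 1150·5.9 − 1750·7.7 = 0 → T = 20260/(6.8·0.573576) = 5194.45 ≈ 5194 N.
ΣF_x = 0: O_x − T·cos35° = 0 → O_x = 5194.45 × 0.819152 = 4255 N.
ΣF_y = 0: O_y + T·sin35° − 1150 − 1750 = 0 → O_y = 2900 − 5194.45 × 0.573576 = -79.41 N.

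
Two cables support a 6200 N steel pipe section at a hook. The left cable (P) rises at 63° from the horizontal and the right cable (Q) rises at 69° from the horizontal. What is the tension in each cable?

T_P = 2990 N, T_Q = 3788 N

ΣF_x = 0: −T_P·cos63° + T_Q·cos69° = 0 → T_Q = 1.26683·T_P.
ΣF_y = 0: T_P·sin63° + T_Q·sin69° = 6200.
Substitute: T_P·(0.891007 + 1.26683·0.93358) = 6200 → T_P = 2989.83 ≈ 2990 N.
Then T_Q = 1.26683 × 2989.83 = 3788 N.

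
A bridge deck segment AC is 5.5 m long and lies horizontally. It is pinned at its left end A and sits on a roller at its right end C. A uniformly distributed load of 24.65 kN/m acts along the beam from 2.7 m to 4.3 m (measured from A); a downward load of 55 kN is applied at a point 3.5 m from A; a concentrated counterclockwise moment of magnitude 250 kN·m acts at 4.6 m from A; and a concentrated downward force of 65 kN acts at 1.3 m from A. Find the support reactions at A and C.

A_x = 0, A_y = 129.4 kN, C_y = 30.01 kN

Resultant of the distributed load: 24.65 × 1.6 = 39.44 kN at 3.5 m from A.
Taking moments about A: C_y·5.5 − (24.65·1.6)·3.5 − 55·3.5 + 250 − 65·1.3 = 0 → C_y = 165.04/5.5 = 30.0073 ≈ 30.01 kN.
ΣF_y = 0: A_y + 30.0073 − 24.65·1.6 − 55 − 65 = 0 → A_y = 129.4 kN.
ΣF_x = 0: no horizontal applied forces, so A_x = 0.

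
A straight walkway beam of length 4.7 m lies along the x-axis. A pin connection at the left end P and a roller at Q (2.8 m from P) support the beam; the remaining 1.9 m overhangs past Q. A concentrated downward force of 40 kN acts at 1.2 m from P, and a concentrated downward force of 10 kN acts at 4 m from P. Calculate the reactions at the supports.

ΣM about P: Q_y·2.8 − 40·1.2 − 10·4 = 0 → Q_y = 88/2.8 = 31.4286 ≈ 31.43 kN.
ΣF_y = 0: P_y + 31.4286 − 40 − 10 = 0 → P_y = 18.57 kN.
ΣF_x = 0: no horizontal applied forces, so P_x = 0.

P_x = 0, P_y = 18.57 kN, Q_y = 31.43 kN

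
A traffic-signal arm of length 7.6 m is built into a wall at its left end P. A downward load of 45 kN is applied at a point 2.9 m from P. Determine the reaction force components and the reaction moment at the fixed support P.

P_x = 0, P_y = 45.00 kN, M_P = 130.5 kN·m

ΣF_x = 0: P_x = 0.
ΣF_y = 0: P_y − 45 = 0 → P_y = 45.00 kN.
ΣM about P: M_P − 45·2.9 = 0 → M_P = 130.5 kN·m.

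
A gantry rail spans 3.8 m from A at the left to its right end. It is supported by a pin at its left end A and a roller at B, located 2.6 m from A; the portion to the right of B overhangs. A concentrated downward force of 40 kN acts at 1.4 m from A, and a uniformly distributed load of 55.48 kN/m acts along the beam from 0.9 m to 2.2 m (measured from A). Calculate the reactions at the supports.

Resultant of the distributed load: 55.48 × 1.3 = 72.124 kN at 1.55 m from A.
Taking moments about A: B_y·2.6 − 40·1.4 − (55.48·1.3)·1.55 = 0 → B_y = 167.7922/2.6 = 64.5355 ≈ 64.54 kN.
ΣF_y = 0: A_y + 64.5355 − 40 − 55.48·1.3 = 0 → A_y = 47.59 kN.
ΣF_x = 0: no horizontal applied forces, so A_x = 0.

A_x = 0, A_y = 47.59 kN, B_y = 64.54 kN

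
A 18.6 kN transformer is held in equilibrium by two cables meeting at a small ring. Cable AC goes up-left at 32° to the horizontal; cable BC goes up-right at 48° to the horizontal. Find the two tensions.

T_AC = 12.64 kN, T_BC = 16.02 kN

ΣF_x = 0: −T_AC·cos32° + T_BC·cos48° = 0 → T_BC = 1.26739·T_AC.
ΣF_y = 0: T_AC·sin32° + T_BC·sin48° = 18.6.
Substitute: T_AC·(0.529919 + 1.26739·0.743145) = 18.6 → T_AC = 12.6378 ≈ 12.64 kN.
Then T_BC = 1.26739 × 12.6378 = 16.02 kN.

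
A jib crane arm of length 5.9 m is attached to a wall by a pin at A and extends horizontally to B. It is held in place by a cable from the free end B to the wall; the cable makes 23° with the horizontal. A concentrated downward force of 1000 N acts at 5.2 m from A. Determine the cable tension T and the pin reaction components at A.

ΣM about A: T·sin23°·5.9 − 1000·5.2 = 0 → T = 5200/(5.9·0.390731) = 2255.66 ≈ 2256 N.
ΣF_x = 0: A_x − T·cos23° = 0 → A_x = 2255.66 × 0.920505 = 2076 N.
ΣF_y = 0: A_y + T·sin23° − 1000 = 0 → A_y = 1000 − 2255.66 × 0.390731 = 118.6 N.

T = 2256 N, A_x = 2076 N, A_y = 118.6 N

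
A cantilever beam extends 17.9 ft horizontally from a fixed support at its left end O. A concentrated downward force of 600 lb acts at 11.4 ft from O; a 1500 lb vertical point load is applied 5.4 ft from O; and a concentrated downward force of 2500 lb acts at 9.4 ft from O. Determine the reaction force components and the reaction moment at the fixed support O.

ΣF_x = 0: O_x = 0.
ΣF_y = 0: O_y − 600 − 1500 − 2500 = 0 → O_y = 4600 lb.
ΣM about O: M_O − 600·11.4 − 1500·5.4 − 2500·9.4 = 0 → M_O = 38440 lb·ft.

O_x = 0, O_y = 4600 lb, M_O = 38440 lb·ft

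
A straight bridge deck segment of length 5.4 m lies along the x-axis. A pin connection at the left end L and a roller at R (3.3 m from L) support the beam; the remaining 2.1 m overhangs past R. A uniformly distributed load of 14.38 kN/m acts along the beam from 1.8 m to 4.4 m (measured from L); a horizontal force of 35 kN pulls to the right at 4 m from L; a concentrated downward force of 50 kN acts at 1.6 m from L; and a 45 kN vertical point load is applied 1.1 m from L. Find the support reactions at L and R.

L_x = -35.00 kN, L_y = 58.02 kN, R_y = 74.36 kN

Resultant of the distributed load: 14.38 × 2.6 = 37.388 kN at 3.1 m from L.
Taking moments about L: R_y·3.3 − (14.38·2.6)·3.1 − 50·1.6 − 45·1.1 = 0 → R_y = 245.4028/3.3 = 74.3645 ≈ 74.36 kN.
ΣF_y = 0: L_y + 74.3645 − 14.38·2.6 − 50 − 45 = 0 → L_y = 58.02 kN.
ΣF_x = 0: L_x + 35 = 0 → L_x = -35.00 kN.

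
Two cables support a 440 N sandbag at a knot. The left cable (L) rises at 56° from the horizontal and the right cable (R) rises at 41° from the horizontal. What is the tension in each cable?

ΣF_x = 0: −T_L·cos56° + T_R·cos41° = 0 → T_R = 0.740938·T_L.
ΣF_y = 0: T_L·sin56° + T_R·sin41° = 440.
Substitute: T_L·(0.829038 + 0.740938·0.656059) = 440 → T_L = 334.566 ≈ 334.6 N.
Then T_R = 0.740938 × 334.566 = 247.9 N.

T_L = 334.6 N, T_R = 247.9 N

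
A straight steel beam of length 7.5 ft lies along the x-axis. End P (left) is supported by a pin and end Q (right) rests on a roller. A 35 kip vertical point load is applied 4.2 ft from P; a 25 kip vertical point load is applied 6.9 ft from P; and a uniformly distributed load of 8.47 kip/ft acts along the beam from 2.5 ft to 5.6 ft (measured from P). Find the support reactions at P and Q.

Resultant of the distributed load: 8.47 × 3.1 = 26.257 kip at 4.05 ft from P.
Taking moments about P: Q_y·7.5 − 35·4.2 − 25·6.9 − (8.47·3.1)·4.05 = 0 → Q_y = 425.84085/7.5 = 56.7788 ≈ 56.78 kip.
ΣF_y = 0: P_y + 56.7788 − 35 − 25 − 8.47·3.1 = 0 → P_y = 29.48 kip.
ΣF_x = 0: no horizontal applied forces, so P_x = 0.

P_x = 0, P_y = 29.48 kip, Q_y = 56.78 kip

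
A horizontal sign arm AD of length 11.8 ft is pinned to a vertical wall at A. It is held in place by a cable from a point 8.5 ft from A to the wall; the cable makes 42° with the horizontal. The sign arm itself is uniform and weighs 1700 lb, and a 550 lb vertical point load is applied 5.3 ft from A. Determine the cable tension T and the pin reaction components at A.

T = 2276 lb, A_x = 1691 lb, A_y = 727.1 lb

ΣM about A: T·sin42°·8.5 − 1700·5.9 − 550·5.3 = 0 → T = 12945/(8.5·0.669131) = 2276 lb.
ΣF_x = 0: A_x − T·cos42° = 0 → A_x = 2276 × 0.743145 = 1691 lb.
ΣF_y = 0: A_y + T·sin42° − 1700 − 550 = 0 → A_y = 2250 − 2276 × 0.669131 = 727.1 lb.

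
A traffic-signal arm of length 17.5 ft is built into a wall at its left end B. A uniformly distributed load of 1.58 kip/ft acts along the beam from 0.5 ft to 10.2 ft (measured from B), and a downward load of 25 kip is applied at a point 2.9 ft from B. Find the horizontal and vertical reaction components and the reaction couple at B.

Resultant of the distributed load: 1.58 × 9.7 = 15.326 kip at 5.35 ft from B.
ΣF_x = 0: B_x = 0.
ΣF_y = 0: B_y − 1.58·9.7 − 25 = 0 → B_y = 40.33 kip.
ΣM about B: M_B − (1.58·9.7)·5.35 − 25·2.9 = 0 → M_B = 154.5 kip·ft.

B_x = 0, B_y = 40.33 kip, M_B = 154.5 kip·ft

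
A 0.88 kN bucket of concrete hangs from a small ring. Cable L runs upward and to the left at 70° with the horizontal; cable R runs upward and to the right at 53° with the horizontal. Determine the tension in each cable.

ΣF_x = 0: −T_L·cos70° + T_R·cos53° = 0 → T_R = 0.568314·T_L.
ΣF_y = 0: T_L·sin70° + T_R·sin53° = 0.88.
Substitute: T_L·(0.939693 + 0.568314·0.798636) = 0.88 → T_L = 0.631472 ≈ 0.6315 kN.
Then T_R = 0.568314 × 0.631472 = 0.3589 kN.

T_L = 0.6315 kN, T_R = 0.3589 kN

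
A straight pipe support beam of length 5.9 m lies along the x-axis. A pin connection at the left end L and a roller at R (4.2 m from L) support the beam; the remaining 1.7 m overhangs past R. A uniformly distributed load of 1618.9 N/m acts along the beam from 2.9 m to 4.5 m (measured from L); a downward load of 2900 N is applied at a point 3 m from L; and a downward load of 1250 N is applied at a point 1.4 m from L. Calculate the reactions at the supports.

L_x = 0, L_y = 1970 N, R_y = 4770 N

Resultant of the distributed load: 1618.9 × 1.6 = 2590.24 N at 3.7 m from L.
Moments about L: R_y·4.2 − (1618.9·1.6)·3.7 − 2900·3 − 1250·1.4 = 0 → R_y = 20033.888/4.2 = 4769.97 ≈ 4770 N.
ΣF_y = 0: L_y + 4769.97 − 1618.9·1.6 − 2900 − 1250 = 0 → L_y = 1970 N.
ΣF_x = 0: no horizontal applied forces, so L_x = 0.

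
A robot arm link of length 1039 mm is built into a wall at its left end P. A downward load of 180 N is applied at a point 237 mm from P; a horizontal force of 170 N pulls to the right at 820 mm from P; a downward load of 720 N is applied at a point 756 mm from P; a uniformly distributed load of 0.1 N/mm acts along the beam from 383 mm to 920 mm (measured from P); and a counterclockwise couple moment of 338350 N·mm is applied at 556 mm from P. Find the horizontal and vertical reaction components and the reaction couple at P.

Resultant of the distributed load: 0.1 × 537 = 53.7 N at 651.5 mm from P.
ΣF_x = 0: P_x + 170 = 0 → P_x = -170.0 N.
ΣF_y = 0: P_y − 180 − 720 − 0.1·537 = 0 → P_y = 953.7 N.
ΣM about P: M_P − 180·237 − 720·756 − (0.1·537)·651.5 + 338350 = 0 → M_P = 283600 N·mm.

P_x = -170.0 N, P_y = 953.7 N, M_P = 283600 N·mm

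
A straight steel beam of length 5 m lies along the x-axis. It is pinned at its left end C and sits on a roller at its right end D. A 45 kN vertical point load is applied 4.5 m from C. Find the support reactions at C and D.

C_x = 0, C_y = 4.500 kN, D_y = 40.50 kN

ΣM about C: D_y·5 − 45·4.5 = 0 → D_y = 202.5/5 = 40.50 kN.
ΣF_y = 0: C_y + 40.5 − 45 = 0 → C_y = 4.500 kN.
ΣF_x = 0: no horizontal applied forces, so C_x = 0.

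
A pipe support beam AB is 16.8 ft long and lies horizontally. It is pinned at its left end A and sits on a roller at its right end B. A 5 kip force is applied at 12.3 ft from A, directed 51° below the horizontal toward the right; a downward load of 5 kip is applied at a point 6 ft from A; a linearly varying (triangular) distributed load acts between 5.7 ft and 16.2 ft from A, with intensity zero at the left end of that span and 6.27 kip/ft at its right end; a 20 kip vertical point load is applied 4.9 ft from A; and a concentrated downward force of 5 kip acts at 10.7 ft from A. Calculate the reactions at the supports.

A_x = -3.147 kip, A_y = 28.27 kip, B_y = 38.53 kip

Resultant of the triangular load: ½ × 6.27 × 10.5 = 32.9175 kip, acting at 12.7 ft from A (one-third of the span from the peak).
Moments about A: B_y·16.8 − 5·sin51°·12.3 − 5·6 − (½·6.27·10.5)·12.7 − 20·4.9 − 5·10.7 = 0 → B_y = 647.347/16.8 = 38.5326 ≈ 38.53 kip.
ΣF_y = 0: A_y + 38.5326 − 5·sin51° − 5 − ½·6.27·10.5 − 20 − 5 = 0 → A_y = 28.27 kip.
ΣF_x = 0: A_x + 5·cos51° = 0 → A_x = -3.147 kip.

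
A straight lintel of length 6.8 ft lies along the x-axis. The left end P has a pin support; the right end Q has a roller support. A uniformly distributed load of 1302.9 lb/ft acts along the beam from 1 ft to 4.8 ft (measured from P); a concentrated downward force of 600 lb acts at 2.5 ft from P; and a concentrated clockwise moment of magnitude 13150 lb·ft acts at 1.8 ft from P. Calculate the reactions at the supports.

P_x = 0, P_y = 1285 lb, Q_y = 4266 lb

Resultant of the distributed load: 1302.9 × 3.8 = 4951.02 lb at 2.9 ft from P.
Moments about P: Q_y·6.8 − (1302.9·3.8)·2.9 − 600·2.5 − 13150 = 0 → Q_y = 29007.958/6.8 = 4265.88 ≈ 4266 lb.
ΣF_y = 0: P_y + 4265.88 − 1302.9·3.8 − 600 = 0 → P_y = 1285 lb.
ΣF_x = 0: no horizontal applied forces, so P_x = 0.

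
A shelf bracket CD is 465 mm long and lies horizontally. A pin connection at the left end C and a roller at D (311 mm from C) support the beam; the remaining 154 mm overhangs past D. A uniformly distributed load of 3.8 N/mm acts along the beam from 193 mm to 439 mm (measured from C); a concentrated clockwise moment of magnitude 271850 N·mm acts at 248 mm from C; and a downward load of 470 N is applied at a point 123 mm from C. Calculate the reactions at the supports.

C_x = 0, C_y = -605.0 N, D_y = 2010 N

Resultant of the distributed load: 3.8 × 246 = 934.8 N at 316 mm from C.
ΣM about C: D_y·311 − (3.8·246)·316 − 271850 − 470·123 = 0 → D_y = 625056.8/311 = 2009.83 ≈ 2010 N.
ΣF_y = 0: C_y + 2009.83 − 3.8·246 − 470 = 0 → C_y = -605.0 N.
ΣF_x = 0: no horizontal applied forces, so C_x = 0.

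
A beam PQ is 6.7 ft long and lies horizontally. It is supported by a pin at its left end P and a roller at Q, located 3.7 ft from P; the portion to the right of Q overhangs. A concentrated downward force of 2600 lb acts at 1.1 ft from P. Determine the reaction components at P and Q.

Taking moments about P: Q_y·3.7 − 2600·1.1 = 0 → Q_y = 2860/3.7 = 772.973 ≈ 773.0 lb.
ΣF_y = 0: P_y + 772.973 − 2600 = 0 → P_y = 1827 lb.
ΣF_x = 0: no horizontal applied forces, so P_x = 0.

P_x = 0, P_y = 1827 lb, Q_y = 773.0 lb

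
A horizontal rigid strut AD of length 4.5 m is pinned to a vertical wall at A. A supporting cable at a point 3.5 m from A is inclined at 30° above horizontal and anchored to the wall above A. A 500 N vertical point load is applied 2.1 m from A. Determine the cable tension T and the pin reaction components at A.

T = 600.0 N, A_x = 519.6 N, A_y = 200.0 N

ΣM about A: T·sin30°·3.5 − 500·2.1 = 0 → T = 1050/(3.5·0.5) = 600.0 N.
ΣF_x = 0: A_x − T·cos30° = 0 → A_x = 600 × 0.866025 = 519.6 N.
ΣF_y = 0: A_y + T·sin30° − 500 = 0 → A_y = 500 − 600 × 0.5 = 200.0 N.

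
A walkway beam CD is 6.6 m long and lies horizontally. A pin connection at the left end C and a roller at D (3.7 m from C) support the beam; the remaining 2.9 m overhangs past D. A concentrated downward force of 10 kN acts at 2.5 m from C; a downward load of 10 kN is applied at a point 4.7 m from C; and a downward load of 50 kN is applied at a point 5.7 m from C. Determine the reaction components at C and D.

C_x = 0, C_y = -26.49 kN, D_y = 96.49 kN

Taking moments about C: D_y·3.7 − 10·2.5 − 10·4.7 − 50·5.7 = 0 → D_y = 357/3.7 = 96.4865 ≈ 96.49 kN.
ΣF_y = 0: C_y + 96.4865 − 10 − 10 − 50 = 0 → C_y = -26.49 kN.
ΣF_x = 0: no horizontal applied forces, so C_x = 0.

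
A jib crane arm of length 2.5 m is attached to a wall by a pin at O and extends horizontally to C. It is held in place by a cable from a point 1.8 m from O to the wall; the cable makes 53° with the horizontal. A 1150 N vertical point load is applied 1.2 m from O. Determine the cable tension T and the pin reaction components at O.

ΣM about O: T·sin53°·1.8 − 1150·1.2 = 0 → T = 1380/(1.8·0.798636) = 959.97 ≈ 960.0 N.
ΣF_x = 0: O_x − T·cos53° = 0 → O_x = 959.97 × 0.601815 = 577.7 N.
ΣF_y = 0: O_y + T·sin53° − 1150 = 0 → O_y = 1150 − 959.97 × 0.798636 = 383.3 N.

T = 960.0 N, O_x = 577.7 N, O_y = 383.3 N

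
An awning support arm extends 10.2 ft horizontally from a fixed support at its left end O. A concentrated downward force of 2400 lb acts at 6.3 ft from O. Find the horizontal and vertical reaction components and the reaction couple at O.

ΣF_x = 0: O_x = 0.
ΣF_y = 0: O_y − 2400 = 0 → O_y = 2400 lb.
ΣM about O: M_O − 2400·6.3 = 0 → M_O = 15120 lb·ft.

O_x = 0, O_y = 2400 lb, M_O = 15120 lb·ft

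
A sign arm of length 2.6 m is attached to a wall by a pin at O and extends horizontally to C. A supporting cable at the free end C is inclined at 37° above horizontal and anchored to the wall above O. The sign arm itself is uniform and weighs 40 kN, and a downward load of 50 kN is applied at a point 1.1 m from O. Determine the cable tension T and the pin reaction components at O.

T = 68.38 kN, O_x = 54.61 kN, O_y = 48.85 kN

ΣM about O: T·sin37°·2.6 − 40·1.3 − 50·1.1 = 0 → T = 107/(2.6·0.601815) = 68.3829 ≈ 68.38 kN.
ΣF_x = 0: O_x − T·cos37° = 0 → O_x = 68.3829 × 0.798636 = 54.61 kN.
ΣF_y = 0: O_y + T·sin37° − 40 − 50 = 0 → O_y = 90 − 68.3829 × 0.601815 = 48.85 kN.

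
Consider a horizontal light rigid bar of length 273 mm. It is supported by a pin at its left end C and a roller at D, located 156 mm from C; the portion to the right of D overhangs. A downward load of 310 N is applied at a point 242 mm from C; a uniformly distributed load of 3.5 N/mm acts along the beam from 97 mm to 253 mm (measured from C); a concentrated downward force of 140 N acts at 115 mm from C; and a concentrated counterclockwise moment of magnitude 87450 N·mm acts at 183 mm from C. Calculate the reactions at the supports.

C_x = 0, C_y = 360.0 N, D_y = 636.0 N

Resultant of the distributed load: 3.5 × 156 = 546 N at 175 mm from C.
Taking moments about C: D_y·156 − 310·242 − (3.5·156)·175 − 140·115 + 87450 = 0 → D_y = 99220/156 = 636.026 ≈ 636.0 N.
ΣF_y = 0: C_y + 636.026 − 310 − 3.5·156 − 140 = 0 → C_y = 360.0 N.
ΣF_x = 0: no horizontal applied forces, so C_x = 0.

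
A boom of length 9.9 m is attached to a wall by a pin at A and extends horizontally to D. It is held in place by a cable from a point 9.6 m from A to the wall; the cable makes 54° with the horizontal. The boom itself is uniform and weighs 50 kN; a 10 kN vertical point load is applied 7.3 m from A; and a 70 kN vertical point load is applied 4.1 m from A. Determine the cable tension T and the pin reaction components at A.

ΣM about A: T·sin54°·9.6 − 50·4.95 − 10·7.3 − 70·4.1 = 0 → T = 607.5/(9.6·0.809017) = 78.2199 ≈ 78.22 kN.
ΣF_x = 0: A_x − T·cos54° = 0 → A_x = 78.2199 × 0.587785 = 45.98 kN.
ΣF_y = 0: A_y + T·sin54° − 50 − 10 − 70 = 0 → A_y = 130 − 78.2199 × 0.809017 = 66.72 kN.

T = 78.22 kN, A_x = 45.98 kN, A_y = 66.72 kN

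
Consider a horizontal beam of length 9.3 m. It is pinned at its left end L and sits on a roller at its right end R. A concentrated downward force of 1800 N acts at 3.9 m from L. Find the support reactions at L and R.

ΣM about L: R_y·9.3 − 1800·3.9 = 0 → R_y = 7020/9.3 = 754.839 ≈ 754.8 N.
ΣF_y = 0: L_y + 754.839 − 1800 = 0 → L_y = 1045 N.
ΣF_x = 0: no horizontal applied forces, so L_x = 0.

L_x = 0, L_y = 1045 N, R_y = 754.8 N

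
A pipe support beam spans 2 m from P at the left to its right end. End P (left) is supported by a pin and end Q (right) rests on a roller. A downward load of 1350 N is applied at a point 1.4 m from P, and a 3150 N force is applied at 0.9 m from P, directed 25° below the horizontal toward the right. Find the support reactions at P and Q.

P_x = -2855 N, P_y = 1137 N, Q_y = 1544 N

ΣM about P: Q_y·2 − 1350·1.4 − 3150·sin25°·0.9 = 0 → Q_y = 3088.12/2 = 1544.06 ≈ 1544 N.
ΣF_y = 0: P_y + 1544.06 − 1350 − 3150·sin25° = 0 → P_y = 1137 N.
ΣF_x = 0: P_x + 3150·cos25° = 0 → P_x = -2855 N.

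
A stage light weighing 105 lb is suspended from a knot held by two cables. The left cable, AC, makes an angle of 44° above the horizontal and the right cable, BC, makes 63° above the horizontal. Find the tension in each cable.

T_AC = 49.85 lb, T_BC = 78.98 lb

ΣF_x = 0: −T_AC·cos44° + T_BC·cos63° = 0 → T_BC = 1.58448·T_AC.
ΣF_y = 0: T_AC·sin44° + T_BC·sin63° = 105.
Substitute: T_AC·(0.694658 + 1.58448·0.891007) = 105 → T_AC = 49.8471 ≈ 49.85 lb.
Then T_BC = 1.58448 × 49.8471 = 78.98 lb.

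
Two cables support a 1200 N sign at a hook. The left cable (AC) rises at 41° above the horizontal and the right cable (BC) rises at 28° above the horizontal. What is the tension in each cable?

ΣF_x = 0: −T_AC·cos41° + T_BC·cos28° = 0 → T_BC = 0.854761·T_AC.
ΣF_y = 0: T_AC·sin41° + T_BC·sin28° = 1200.
Substitute: T_AC·(0.656059 + 0.854761·0.469472) = 1200 → T_AC = 1134.92 ≈ 1135 N.
Then T_BC = 0.854761 × 1134.92 = 970.1 N.

T_AC = 1135 N, T_BC = 970.1 N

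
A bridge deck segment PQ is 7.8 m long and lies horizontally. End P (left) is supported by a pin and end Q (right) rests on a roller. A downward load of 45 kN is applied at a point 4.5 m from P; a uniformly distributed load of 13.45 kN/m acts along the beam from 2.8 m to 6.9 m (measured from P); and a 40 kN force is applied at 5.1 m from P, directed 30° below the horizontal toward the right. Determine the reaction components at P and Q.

Resultant of the distributed load: 13.45 × 4.1 = 55.145 kN at 4.85 m from P.
Taking moments about P: Q_y·7.8 − 45·4.5 − (13.45·4.1)·4.85 − 40·sin30°·5.1 = 0 → Q_y = 571.95325/7.8 = 73.3273 ≈ 73.33 kN.
ΣF_y = 0: P_y + 73.3273 − 45 − 13.45·4.1 − 40·sin30° = 0 → P_y = 46.82 kN.
ΣF_x = 0: P_x + 40·cos30° = 0 → P_x = -34.64 kN.

P_x = -34.64 kN, P_y = 46.82 kN, Q_y = 73.33 kN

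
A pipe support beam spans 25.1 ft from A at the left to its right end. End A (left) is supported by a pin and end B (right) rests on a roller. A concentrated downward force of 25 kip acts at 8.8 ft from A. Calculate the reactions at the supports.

Moments about A: B_y·25.1 − 25·8.8 = 0 → B_y = 220/25.1 = 8.76494 ≈ 8.765 kip.
ΣF_y = 0: A_y + 8.76494 − 25 = 0 → A_y = 16.24 kip.
ΣF_x = 0: no horizontal applied forces, so A_x = 0.

A_x = 0, A_y = 16.24 kip, B_y = 8.765 kip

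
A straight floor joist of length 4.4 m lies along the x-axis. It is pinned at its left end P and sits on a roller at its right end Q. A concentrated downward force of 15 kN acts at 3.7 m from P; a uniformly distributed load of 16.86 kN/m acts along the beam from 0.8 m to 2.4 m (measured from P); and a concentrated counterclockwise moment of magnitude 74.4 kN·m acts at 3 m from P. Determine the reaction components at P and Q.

P_x = 0, P_y = 36.46 kN, Q_y = 5.514 kN

Resultant of the distributed load: 16.86 × 1.6 = 26.976 kN at 1.6 m from P.
Taking moments about P: Q_y·4.4 − 15·3.7 − (16.86·1.6)·1.6 + 74.4 = 0 → Q_y = 24.2616/4.4 = 5.514 kN.
ΣF_y = 0: P_y + 5.514 − 15 − 16.86·1.6 = 0 → P_y = 36.46 kN.
ΣF_x = 0: no horizontal applied forces, so P_x = 0.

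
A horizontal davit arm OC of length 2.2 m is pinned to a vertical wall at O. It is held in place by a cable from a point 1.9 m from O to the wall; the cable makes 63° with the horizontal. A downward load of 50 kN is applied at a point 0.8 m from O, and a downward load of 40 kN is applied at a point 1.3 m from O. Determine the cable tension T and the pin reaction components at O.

T = 54.34 kN, O_x = 24.67 kN, O_y = 41.58 kN

ΣM about O: T·sin63°·1.9 − 50·0.8 − 40·1.3 = 0 → T = 92/(1.9·0.891007) = 54.3442 ≈ 54.34 kN.
ΣF_x = 0: O_x − T·cos63° = 0 → O_x = 54.3442 × 0.45399 = 24.67 kN.
ΣF_y = 0: O_y + T·sin63° − 50 − 40 = 0 → O_y = 90 − 54.3442 × 0.891007 = 41.58 kN.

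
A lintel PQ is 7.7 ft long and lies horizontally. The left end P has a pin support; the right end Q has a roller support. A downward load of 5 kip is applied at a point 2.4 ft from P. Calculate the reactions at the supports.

Moments about P: Q_y·7.7 − 5·2.4 = 0 → Q_y = 12/7.7 = 1.55844 ≈ 1.558 kip.
ΣF_y = 0: P_y + 1.55844 − 5 = 0 → P_y = 3.442 kip.
ΣF_x = 0: no horizontal applied forces, so P_x = 0.

P_x = 0, P_y = 3.442 kip, Q_y = 1.558 kip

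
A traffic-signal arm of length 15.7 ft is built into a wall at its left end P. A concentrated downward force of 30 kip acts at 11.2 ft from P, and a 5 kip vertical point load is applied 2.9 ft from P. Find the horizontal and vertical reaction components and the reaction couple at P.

ΣF_x = 0: P_x = 0.
ΣF_y = 0: P_y − 30 − 5 = 0 → P_y = 35.00 kip.
ΣM about P: M_P − 30·11.2 − 5·2.9 = 0 → M_P = 350.5 kip·ft.

P_x = 0, P_y = 35.00 kip, M_P = 350.5 kip·ft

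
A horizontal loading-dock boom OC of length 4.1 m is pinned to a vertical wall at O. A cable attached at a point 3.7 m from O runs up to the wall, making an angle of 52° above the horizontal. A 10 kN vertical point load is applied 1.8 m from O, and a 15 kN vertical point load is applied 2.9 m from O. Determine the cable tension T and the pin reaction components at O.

ΣM about O: T·sin52°·3.7 − 10·1.8 − 15·2.9 = 0 → T = 61.5/(3.7·0.788011) = 21.0931 ≈ 21.09 kN.
ΣF_x = 0: O_x − T·cos52° = 0 → O_x = 21.0931 × 0.615661 = 12.99 kN.
ΣF_y = 0: O_y + T·sin52° − 10 − 15 = 0 → O_y = 25 − 21.0931 × 0.788011 = 8.378 kN.

T = 21.09 kN, O_x = 12.99 kN, O_y = 8.378 kN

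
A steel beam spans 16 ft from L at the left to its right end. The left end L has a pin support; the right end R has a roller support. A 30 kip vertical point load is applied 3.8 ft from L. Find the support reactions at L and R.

L_x = 0, L_y = 22.88 kip, R_y = 7.125 kip

Moments about L: R_y·16 − 30·3.8 = 0 → R_y = 114/16 = 7.125 kip.
ΣF_y = 0: L_y + 7.125 − 30 = 0 → L_y = 22.88 kip.
ΣF_x = 0: no horizontal applied forces, so L_x = 0.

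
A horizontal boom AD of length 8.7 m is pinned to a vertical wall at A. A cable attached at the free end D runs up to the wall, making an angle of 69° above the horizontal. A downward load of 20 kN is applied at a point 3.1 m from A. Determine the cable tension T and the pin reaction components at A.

ΣM about A: T·sin69°·8.7 − 20·3.1 = 0 → T = 62/(8.7·0.93358) = 7.63345 ≈ 7.633 kN.
ΣF_x = 0: A_x − T·cos69° = 0 → A_x = 7.63345 × 0.358368 = 2.736 kN.
ΣF_y = 0: A_y + T·sin69° − 20 = 0 → A_y = 20 − 7.63345 × 0.93358 = 12.87 kN.

T = 7.633 kN, A_x = 2.736 kN, A_y = 12.87 kN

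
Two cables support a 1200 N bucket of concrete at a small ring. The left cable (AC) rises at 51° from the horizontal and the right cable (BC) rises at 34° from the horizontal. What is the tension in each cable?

ΣF_x = 0: −T_AC·cos51° + T_BC·cos34° = 0 → T_BC = 0.759098·T_AC.
ΣF_y = 0: T_AC·sin51° + T_BC·sin34° = 1200.
Substitute: T_AC·(0.777146 + 0.759098·0.559193) = 1200 → T_AC = 998.645 ≈ 998.6 N.
Then T_BC = 0.759098 × 998.645 = 758.1 N.

T_AC = 998.6 N, T_BC = 758.1 N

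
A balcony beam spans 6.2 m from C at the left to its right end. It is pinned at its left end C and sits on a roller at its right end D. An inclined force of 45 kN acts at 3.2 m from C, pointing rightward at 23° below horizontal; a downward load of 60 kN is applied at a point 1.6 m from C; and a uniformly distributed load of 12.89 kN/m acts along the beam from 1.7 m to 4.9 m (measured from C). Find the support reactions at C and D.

C_x = -41.42 kN, C_y = 72.32 kN, D_y = 46.51 kN

Resultant of the distributed load: 12.89 × 3.2 = 41.248 kN at 3.3 m from C.
Moments about C: D_y·6.2 − 45·sin23°·3.2 − 60·1.6 − (12.89·3.2)·3.3 = 0 → D_y = 288.384/6.2 = 46.5135 ≈ 46.51 kN.
ΣF_y = 0: C_y + 46.5135 − 45·sin23° − 60 − 12.89·3.2 = 0 → C_y = 72.32 kN.
ΣF_x = 0: C_x + 45·cos23° = 0 → C_x = -41.42 kN.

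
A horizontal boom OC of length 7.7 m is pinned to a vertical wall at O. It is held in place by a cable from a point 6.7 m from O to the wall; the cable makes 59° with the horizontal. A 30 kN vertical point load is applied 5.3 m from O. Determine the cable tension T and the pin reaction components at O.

T = 27.69 kN, O_x = 14.26 kN, O_y = 6.269 kN

ΣM about O: T·sin59°·6.7 − 30·5.3 = 0 → T = 159/(6.7·0.857167) = 27.6858 ≈ 27.69 kN.
ΣF_x = 0: O_x − T·cos59° = 0 → O_x = 27.6858 × 0.515038 = 14.26 kN.
ΣF_y = 0: O_y + T·sin59° − 30 = 0 → O_y = 30 − 27.6858 × 0.857167 = 6.269 kN.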